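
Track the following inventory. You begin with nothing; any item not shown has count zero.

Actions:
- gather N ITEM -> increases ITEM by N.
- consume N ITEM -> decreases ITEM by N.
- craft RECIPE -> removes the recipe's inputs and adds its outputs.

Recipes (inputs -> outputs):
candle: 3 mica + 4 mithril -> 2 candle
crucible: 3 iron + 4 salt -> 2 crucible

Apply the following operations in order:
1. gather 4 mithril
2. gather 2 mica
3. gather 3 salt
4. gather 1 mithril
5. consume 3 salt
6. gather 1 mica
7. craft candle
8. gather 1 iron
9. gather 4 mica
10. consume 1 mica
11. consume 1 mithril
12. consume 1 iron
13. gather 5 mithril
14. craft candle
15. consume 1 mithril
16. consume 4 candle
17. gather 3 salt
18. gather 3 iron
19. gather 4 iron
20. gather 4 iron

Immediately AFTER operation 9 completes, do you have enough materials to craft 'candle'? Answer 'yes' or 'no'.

Answer: no

Derivation:
After 1 (gather 4 mithril): mithril=4
After 2 (gather 2 mica): mica=2 mithril=4
After 3 (gather 3 salt): mica=2 mithril=4 salt=3
After 4 (gather 1 mithril): mica=2 mithril=5 salt=3
After 5 (consume 3 salt): mica=2 mithril=5
After 6 (gather 1 mica): mica=3 mithril=5
After 7 (craft candle): candle=2 mithril=1
After 8 (gather 1 iron): candle=2 iron=1 mithril=1
After 9 (gather 4 mica): candle=2 iron=1 mica=4 mithril=1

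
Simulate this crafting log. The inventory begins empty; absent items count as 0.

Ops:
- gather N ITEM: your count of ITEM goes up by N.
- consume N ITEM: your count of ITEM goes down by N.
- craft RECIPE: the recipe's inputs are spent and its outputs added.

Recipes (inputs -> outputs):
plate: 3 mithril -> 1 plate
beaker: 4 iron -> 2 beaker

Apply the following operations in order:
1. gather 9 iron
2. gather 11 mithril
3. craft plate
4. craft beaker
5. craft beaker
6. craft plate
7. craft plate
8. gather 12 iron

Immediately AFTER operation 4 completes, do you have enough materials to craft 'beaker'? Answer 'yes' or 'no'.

Answer: yes

Derivation:
After 1 (gather 9 iron): iron=9
After 2 (gather 11 mithril): iron=9 mithril=11
After 3 (craft plate): iron=9 mithril=8 plate=1
After 4 (craft beaker): beaker=2 iron=5 mithril=8 plate=1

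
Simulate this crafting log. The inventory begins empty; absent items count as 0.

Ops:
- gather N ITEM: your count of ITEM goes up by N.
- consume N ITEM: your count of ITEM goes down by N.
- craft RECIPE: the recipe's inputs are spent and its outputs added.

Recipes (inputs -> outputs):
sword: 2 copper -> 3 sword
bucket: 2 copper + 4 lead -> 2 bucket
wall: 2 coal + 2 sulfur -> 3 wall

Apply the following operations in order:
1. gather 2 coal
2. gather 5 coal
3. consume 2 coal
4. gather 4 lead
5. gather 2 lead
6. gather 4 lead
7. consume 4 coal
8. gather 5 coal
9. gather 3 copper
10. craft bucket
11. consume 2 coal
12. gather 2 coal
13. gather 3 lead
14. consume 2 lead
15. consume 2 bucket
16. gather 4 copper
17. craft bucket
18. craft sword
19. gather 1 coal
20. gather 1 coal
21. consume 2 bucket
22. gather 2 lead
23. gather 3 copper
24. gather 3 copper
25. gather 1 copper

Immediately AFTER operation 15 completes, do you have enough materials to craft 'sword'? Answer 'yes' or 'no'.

Answer: no

Derivation:
After 1 (gather 2 coal): coal=2
After 2 (gather 5 coal): coal=7
After 3 (consume 2 coal): coal=5
After 4 (gather 4 lead): coal=5 lead=4
After 5 (gather 2 lead): coal=5 lead=6
After 6 (gather 4 lead): coal=5 lead=10
After 7 (consume 4 coal): coal=1 lead=10
After 8 (gather 5 coal): coal=6 lead=10
After 9 (gather 3 copper): coal=6 copper=3 lead=10
After 10 (craft bucket): bucket=2 coal=6 copper=1 lead=6
After 11 (consume 2 coal): bucket=2 coal=4 copper=1 lead=6
After 12 (gather 2 coal): bucket=2 coal=6 copper=1 lead=6
After 13 (gather 3 lead): bucket=2 coal=6 copper=1 lead=9
After 14 (consume 2 lead): bucket=2 coal=6 copper=1 lead=7
After 15 (consume 2 bucket): coal=6 copper=1 lead=7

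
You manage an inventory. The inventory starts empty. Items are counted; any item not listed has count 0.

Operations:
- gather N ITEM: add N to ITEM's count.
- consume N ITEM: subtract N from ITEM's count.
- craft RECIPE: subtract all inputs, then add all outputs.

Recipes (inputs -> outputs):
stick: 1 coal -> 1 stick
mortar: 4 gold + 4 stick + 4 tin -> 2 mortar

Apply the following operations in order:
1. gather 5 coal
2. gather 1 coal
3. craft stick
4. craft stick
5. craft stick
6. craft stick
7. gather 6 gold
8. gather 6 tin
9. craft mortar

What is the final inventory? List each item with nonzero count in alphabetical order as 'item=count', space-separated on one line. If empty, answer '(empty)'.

Answer: coal=2 gold=2 mortar=2 tin=2

Derivation:
After 1 (gather 5 coal): coal=5
After 2 (gather 1 coal): coal=6
After 3 (craft stick): coal=5 stick=1
After 4 (craft stick): coal=4 stick=2
After 5 (craft stick): coal=3 stick=3
After 6 (craft stick): coal=2 stick=4
After 7 (gather 6 gold): coal=2 gold=6 stick=4
After 8 (gather 6 tin): coal=2 gold=6 stick=4 tin=6
After 9 (craft mortar): coal=2 gold=2 mortar=2 tin=2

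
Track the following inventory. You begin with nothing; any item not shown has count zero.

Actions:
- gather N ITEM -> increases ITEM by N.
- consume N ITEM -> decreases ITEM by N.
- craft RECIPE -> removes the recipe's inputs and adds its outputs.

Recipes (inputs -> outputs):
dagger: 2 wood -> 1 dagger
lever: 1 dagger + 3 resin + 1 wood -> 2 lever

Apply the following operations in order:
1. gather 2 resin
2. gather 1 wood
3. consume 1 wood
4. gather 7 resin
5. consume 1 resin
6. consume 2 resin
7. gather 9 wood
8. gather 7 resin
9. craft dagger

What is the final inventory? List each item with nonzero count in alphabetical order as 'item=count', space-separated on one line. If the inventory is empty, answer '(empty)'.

After 1 (gather 2 resin): resin=2
After 2 (gather 1 wood): resin=2 wood=1
After 3 (consume 1 wood): resin=2
After 4 (gather 7 resin): resin=9
After 5 (consume 1 resin): resin=8
After 6 (consume 2 resin): resin=6
After 7 (gather 9 wood): resin=6 wood=9
After 8 (gather 7 resin): resin=13 wood=9
After 9 (craft dagger): dagger=1 resin=13 wood=7

Answer: dagger=1 resin=13 wood=7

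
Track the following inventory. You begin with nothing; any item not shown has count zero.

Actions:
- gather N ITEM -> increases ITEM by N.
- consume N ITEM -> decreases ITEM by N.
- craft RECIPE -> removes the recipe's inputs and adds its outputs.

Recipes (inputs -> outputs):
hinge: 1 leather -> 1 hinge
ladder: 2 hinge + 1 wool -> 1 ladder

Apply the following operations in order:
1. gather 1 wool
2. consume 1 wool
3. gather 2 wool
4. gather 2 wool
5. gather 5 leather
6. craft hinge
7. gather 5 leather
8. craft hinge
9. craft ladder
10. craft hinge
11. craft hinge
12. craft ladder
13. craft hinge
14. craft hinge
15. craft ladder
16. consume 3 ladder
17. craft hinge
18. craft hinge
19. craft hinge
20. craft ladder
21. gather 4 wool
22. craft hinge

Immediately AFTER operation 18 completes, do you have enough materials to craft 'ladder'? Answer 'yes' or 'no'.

After 1 (gather 1 wool): wool=1
After 2 (consume 1 wool): (empty)
After 3 (gather 2 wool): wool=2
After 4 (gather 2 wool): wool=4
After 5 (gather 5 leather): leather=5 wool=4
After 6 (craft hinge): hinge=1 leather=4 wool=4
After 7 (gather 5 leather): hinge=1 leather=9 wool=4
After 8 (craft hinge): hinge=2 leather=8 wool=4
After 9 (craft ladder): ladder=1 leather=8 wool=3
After 10 (craft hinge): hinge=1 ladder=1 leather=7 wool=3
After 11 (craft hinge): hinge=2 ladder=1 leather=6 wool=3
After 12 (craft ladder): ladder=2 leather=6 wool=2
After 13 (craft hinge): hinge=1 ladder=2 leather=5 wool=2
After 14 (craft hinge): hinge=2 ladder=2 leather=4 wool=2
After 15 (craft ladder): ladder=3 leather=4 wool=1
After 16 (consume 3 ladder): leather=4 wool=1
After 17 (craft hinge): hinge=1 leather=3 wool=1
After 18 (craft hinge): hinge=2 leather=2 wool=1

Answer: yes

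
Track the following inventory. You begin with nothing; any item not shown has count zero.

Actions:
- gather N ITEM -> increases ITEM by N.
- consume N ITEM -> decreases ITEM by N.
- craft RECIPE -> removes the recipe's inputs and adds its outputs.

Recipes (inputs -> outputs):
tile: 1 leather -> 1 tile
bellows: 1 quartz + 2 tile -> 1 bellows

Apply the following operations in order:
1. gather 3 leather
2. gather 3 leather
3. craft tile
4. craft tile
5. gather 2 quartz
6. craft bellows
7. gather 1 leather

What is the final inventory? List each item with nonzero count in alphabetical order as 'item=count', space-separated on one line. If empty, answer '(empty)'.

After 1 (gather 3 leather): leather=3
After 2 (gather 3 leather): leather=6
After 3 (craft tile): leather=5 tile=1
After 4 (craft tile): leather=4 tile=2
After 5 (gather 2 quartz): leather=4 quartz=2 tile=2
After 6 (craft bellows): bellows=1 leather=4 quartz=1
After 7 (gather 1 leather): bellows=1 leather=5 quartz=1

Answer: bellows=1 leather=5 quartz=1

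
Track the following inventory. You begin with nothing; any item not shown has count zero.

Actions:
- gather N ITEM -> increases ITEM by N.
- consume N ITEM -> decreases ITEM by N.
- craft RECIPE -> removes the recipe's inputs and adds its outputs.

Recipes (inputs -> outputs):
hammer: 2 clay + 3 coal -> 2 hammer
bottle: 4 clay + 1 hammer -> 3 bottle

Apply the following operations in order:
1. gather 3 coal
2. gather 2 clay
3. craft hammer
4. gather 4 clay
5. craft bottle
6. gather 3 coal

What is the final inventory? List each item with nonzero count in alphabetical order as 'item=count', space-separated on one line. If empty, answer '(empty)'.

After 1 (gather 3 coal): coal=3
After 2 (gather 2 clay): clay=2 coal=3
After 3 (craft hammer): hammer=2
After 4 (gather 4 clay): clay=4 hammer=2
After 5 (craft bottle): bottle=3 hammer=1
After 6 (gather 3 coal): bottle=3 coal=3 hammer=1

Answer: bottle=3 coal=3 hammer=1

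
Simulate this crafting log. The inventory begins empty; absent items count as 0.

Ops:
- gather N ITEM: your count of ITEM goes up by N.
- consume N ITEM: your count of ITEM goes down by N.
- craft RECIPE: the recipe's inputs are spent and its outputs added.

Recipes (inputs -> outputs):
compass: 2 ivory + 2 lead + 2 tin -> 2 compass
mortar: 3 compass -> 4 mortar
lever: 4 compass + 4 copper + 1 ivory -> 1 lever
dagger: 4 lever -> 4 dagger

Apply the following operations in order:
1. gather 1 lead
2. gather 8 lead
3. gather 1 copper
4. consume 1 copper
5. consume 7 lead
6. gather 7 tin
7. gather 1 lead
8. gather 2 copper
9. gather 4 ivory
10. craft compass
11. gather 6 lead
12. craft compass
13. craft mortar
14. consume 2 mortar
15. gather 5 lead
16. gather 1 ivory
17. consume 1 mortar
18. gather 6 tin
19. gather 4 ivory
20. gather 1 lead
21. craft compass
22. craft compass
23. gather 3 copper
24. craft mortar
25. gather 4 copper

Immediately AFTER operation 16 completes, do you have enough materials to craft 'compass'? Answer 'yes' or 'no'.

Answer: no

Derivation:
After 1 (gather 1 lead): lead=1
After 2 (gather 8 lead): lead=9
After 3 (gather 1 copper): copper=1 lead=9
After 4 (consume 1 copper): lead=9
After 5 (consume 7 lead): lead=2
After 6 (gather 7 tin): lead=2 tin=7
After 7 (gather 1 lead): lead=3 tin=7
After 8 (gather 2 copper): copper=2 lead=3 tin=7
After 9 (gather 4 ivory): copper=2 ivory=4 lead=3 tin=7
After 10 (craft compass): compass=2 copper=2 ivory=2 lead=1 tin=5
After 11 (gather 6 lead): compass=2 copper=2 ivory=2 lead=7 tin=5
After 12 (craft compass): compass=4 copper=2 lead=5 tin=3
After 13 (craft mortar): compass=1 copper=2 lead=5 mortar=4 tin=3
After 14 (consume 2 mortar): compass=1 copper=2 lead=5 mortar=2 tin=3
After 15 (gather 5 lead): compass=1 copper=2 lead=10 mortar=2 tin=3
After 16 (gather 1 ivory): compass=1 copper=2 ivory=1 lead=10 mortar=2 tin=3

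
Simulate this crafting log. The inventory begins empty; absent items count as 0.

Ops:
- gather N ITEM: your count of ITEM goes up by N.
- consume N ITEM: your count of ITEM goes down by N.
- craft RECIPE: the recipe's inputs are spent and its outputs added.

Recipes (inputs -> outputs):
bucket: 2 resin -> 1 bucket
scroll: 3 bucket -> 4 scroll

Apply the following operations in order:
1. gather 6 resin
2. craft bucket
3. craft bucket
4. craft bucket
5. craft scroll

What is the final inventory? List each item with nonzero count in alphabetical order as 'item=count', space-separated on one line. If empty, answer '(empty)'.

After 1 (gather 6 resin): resin=6
After 2 (craft bucket): bucket=1 resin=4
After 3 (craft bucket): bucket=2 resin=2
After 4 (craft bucket): bucket=3
After 5 (craft scroll): scroll=4

Answer: scroll=4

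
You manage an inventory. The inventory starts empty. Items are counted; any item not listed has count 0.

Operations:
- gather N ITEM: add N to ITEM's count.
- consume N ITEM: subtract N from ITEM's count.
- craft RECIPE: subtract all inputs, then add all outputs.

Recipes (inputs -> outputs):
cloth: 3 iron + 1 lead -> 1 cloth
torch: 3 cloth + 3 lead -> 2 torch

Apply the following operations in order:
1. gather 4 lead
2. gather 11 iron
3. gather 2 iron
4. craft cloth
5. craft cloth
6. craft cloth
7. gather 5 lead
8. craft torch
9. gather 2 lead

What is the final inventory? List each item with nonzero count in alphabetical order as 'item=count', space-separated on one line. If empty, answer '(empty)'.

Answer: iron=4 lead=5 torch=2

Derivation:
After 1 (gather 4 lead): lead=4
After 2 (gather 11 iron): iron=11 lead=4
After 3 (gather 2 iron): iron=13 lead=4
After 4 (craft cloth): cloth=1 iron=10 lead=3
After 5 (craft cloth): cloth=2 iron=7 lead=2
After 6 (craft cloth): cloth=3 iron=4 lead=1
After 7 (gather 5 lead): cloth=3 iron=4 lead=6
After 8 (craft torch): iron=4 lead=3 torch=2
After 9 (gather 2 lead): iron=4 lead=5 torch=2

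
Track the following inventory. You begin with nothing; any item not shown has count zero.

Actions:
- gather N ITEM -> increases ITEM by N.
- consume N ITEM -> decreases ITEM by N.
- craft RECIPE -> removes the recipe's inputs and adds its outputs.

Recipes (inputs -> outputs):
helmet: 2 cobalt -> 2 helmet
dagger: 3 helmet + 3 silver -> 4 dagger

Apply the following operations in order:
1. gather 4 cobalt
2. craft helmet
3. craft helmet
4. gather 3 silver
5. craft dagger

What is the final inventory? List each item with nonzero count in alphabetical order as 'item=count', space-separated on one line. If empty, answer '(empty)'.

Answer: dagger=4 helmet=1

Derivation:
After 1 (gather 4 cobalt): cobalt=4
After 2 (craft helmet): cobalt=2 helmet=2
After 3 (craft helmet): helmet=4
After 4 (gather 3 silver): helmet=4 silver=3
After 5 (craft dagger): dagger=4 helmet=1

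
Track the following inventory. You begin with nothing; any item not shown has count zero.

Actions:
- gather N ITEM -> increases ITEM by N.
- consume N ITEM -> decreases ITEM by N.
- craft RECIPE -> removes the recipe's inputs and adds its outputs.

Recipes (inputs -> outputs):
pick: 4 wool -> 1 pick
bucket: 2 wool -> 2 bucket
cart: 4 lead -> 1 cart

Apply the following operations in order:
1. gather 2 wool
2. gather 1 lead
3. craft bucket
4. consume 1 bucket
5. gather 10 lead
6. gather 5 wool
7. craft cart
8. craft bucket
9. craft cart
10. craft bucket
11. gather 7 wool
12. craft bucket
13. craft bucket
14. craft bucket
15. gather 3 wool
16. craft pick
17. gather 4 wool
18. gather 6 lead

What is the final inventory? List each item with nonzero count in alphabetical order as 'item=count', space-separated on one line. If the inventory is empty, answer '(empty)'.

After 1 (gather 2 wool): wool=2
After 2 (gather 1 lead): lead=1 wool=2
After 3 (craft bucket): bucket=2 lead=1
After 4 (consume 1 bucket): bucket=1 lead=1
After 5 (gather 10 lead): bucket=1 lead=11
After 6 (gather 5 wool): bucket=1 lead=11 wool=5
After 7 (craft cart): bucket=1 cart=1 lead=7 wool=5
After 8 (craft bucket): bucket=3 cart=1 lead=7 wool=3
After 9 (craft cart): bucket=3 cart=2 lead=3 wool=3
After 10 (craft bucket): bucket=5 cart=2 lead=3 wool=1
After 11 (gather 7 wool): bucket=5 cart=2 lead=3 wool=8
After 12 (craft bucket): bucket=7 cart=2 lead=3 wool=6
After 13 (craft bucket): bucket=9 cart=2 lead=3 wool=4
After 14 (craft bucket): bucket=11 cart=2 lead=3 wool=2
After 15 (gather 3 wool): bucket=11 cart=2 lead=3 wool=5
After 16 (craft pick): bucket=11 cart=2 lead=3 pick=1 wool=1
After 17 (gather 4 wool): bucket=11 cart=2 lead=3 pick=1 wool=5
After 18 (gather 6 lead): bucket=11 cart=2 lead=9 pick=1 wool=5

Answer: bucket=11 cart=2 lead=9 pick=1 wool=5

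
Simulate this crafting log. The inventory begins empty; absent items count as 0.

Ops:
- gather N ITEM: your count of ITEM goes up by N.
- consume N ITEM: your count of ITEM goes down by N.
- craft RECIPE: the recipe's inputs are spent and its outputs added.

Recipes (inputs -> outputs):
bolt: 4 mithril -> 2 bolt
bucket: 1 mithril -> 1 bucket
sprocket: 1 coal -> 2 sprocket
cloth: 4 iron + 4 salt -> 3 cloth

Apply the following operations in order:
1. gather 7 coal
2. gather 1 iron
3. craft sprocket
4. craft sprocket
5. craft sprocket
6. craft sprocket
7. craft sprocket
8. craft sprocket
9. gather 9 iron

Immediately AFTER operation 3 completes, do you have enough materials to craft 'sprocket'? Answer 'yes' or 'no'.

After 1 (gather 7 coal): coal=7
After 2 (gather 1 iron): coal=7 iron=1
After 3 (craft sprocket): coal=6 iron=1 sprocket=2

Answer: yes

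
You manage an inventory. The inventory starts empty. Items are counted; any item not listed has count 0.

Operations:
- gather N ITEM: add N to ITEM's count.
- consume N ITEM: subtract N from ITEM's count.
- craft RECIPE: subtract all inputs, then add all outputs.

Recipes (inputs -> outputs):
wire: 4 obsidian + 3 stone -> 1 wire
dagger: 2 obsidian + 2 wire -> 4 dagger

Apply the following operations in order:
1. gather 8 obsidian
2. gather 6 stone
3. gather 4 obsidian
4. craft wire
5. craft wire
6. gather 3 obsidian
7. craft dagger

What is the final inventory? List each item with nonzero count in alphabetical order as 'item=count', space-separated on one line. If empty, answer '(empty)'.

Answer: dagger=4 obsidian=5

Derivation:
After 1 (gather 8 obsidian): obsidian=8
After 2 (gather 6 stone): obsidian=8 stone=6
After 3 (gather 4 obsidian): obsidian=12 stone=6
After 4 (craft wire): obsidian=8 stone=3 wire=1
After 5 (craft wire): obsidian=4 wire=2
After 6 (gather 3 obsidian): obsidian=7 wire=2
After 7 (craft dagger): dagger=4 obsidian=5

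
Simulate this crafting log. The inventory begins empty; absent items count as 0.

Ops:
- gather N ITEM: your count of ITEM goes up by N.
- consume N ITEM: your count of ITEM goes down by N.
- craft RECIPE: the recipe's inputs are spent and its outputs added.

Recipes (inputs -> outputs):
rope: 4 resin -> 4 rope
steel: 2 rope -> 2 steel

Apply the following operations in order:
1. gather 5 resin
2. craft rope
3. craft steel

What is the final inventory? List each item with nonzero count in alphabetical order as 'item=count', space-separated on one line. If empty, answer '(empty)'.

After 1 (gather 5 resin): resin=5
After 2 (craft rope): resin=1 rope=4
After 3 (craft steel): resin=1 rope=2 steel=2

Answer: resin=1 rope=2 steel=2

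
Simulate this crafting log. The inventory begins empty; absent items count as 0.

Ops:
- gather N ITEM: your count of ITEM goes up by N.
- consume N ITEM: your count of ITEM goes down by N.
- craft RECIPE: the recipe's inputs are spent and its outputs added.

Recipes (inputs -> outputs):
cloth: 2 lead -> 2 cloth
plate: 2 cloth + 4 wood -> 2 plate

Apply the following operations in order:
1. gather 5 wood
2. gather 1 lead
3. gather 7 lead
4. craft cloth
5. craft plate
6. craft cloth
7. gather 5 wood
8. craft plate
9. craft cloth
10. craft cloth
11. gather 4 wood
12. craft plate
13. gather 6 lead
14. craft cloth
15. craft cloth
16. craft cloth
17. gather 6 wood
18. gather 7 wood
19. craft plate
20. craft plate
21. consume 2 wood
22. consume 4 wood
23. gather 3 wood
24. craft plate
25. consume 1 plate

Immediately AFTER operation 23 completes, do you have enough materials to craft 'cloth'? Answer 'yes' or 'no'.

Answer: no

Derivation:
After 1 (gather 5 wood): wood=5
After 2 (gather 1 lead): lead=1 wood=5
After 3 (gather 7 lead): lead=8 wood=5
After 4 (craft cloth): cloth=2 lead=6 wood=5
After 5 (craft plate): lead=6 plate=2 wood=1
After 6 (craft cloth): cloth=2 lead=4 plate=2 wood=1
After 7 (gather 5 wood): cloth=2 lead=4 plate=2 wood=6
After 8 (craft plate): lead=4 plate=4 wood=2
After 9 (craft cloth): cloth=2 lead=2 plate=4 wood=2
After 10 (craft cloth): cloth=4 plate=4 wood=2
After 11 (gather 4 wood): cloth=4 plate=4 wood=6
After 12 (craft plate): cloth=2 plate=6 wood=2
After 13 (gather 6 lead): cloth=2 lead=6 plate=6 wood=2
After 14 (craft cloth): cloth=4 lead=4 plate=6 wood=2
After 15 (craft cloth): cloth=6 lead=2 plate=6 wood=2
After 16 (craft cloth): cloth=8 plate=6 wood=2
After 17 (gather 6 wood): cloth=8 plate=6 wood=8
After 18 (gather 7 wood): cloth=8 plate=6 wood=15
After 19 (craft plate): cloth=6 plate=8 wood=11
After 20 (craft plate): cloth=4 plate=10 wood=7
After 21 (consume 2 wood): cloth=4 plate=10 wood=5
After 22 (consume 4 wood): cloth=4 plate=10 wood=1
After 23 (gather 3 wood): cloth=4 plate=10 wood=4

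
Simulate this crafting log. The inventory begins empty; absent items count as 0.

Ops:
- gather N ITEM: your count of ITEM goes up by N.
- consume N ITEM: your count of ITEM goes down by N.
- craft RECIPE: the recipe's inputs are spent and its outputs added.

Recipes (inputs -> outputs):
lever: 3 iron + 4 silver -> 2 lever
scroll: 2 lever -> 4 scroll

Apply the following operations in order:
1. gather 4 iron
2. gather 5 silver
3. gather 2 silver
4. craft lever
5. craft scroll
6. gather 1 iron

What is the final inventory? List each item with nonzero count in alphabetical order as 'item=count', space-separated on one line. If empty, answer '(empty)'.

After 1 (gather 4 iron): iron=4
After 2 (gather 5 silver): iron=4 silver=5
After 3 (gather 2 silver): iron=4 silver=7
After 4 (craft lever): iron=1 lever=2 silver=3
After 5 (craft scroll): iron=1 scroll=4 silver=3
After 6 (gather 1 iron): iron=2 scroll=4 silver=3

Answer: iron=2 scroll=4 silver=3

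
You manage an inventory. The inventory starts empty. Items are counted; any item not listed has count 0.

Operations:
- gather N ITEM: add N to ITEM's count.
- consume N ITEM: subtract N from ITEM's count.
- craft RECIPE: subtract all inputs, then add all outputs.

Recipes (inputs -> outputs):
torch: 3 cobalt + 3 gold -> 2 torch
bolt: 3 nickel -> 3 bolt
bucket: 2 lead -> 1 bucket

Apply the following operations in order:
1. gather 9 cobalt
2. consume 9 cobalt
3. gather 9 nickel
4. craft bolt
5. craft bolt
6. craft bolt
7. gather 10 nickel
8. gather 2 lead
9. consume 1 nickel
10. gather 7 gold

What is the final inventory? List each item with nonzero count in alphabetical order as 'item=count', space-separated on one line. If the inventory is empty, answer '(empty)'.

After 1 (gather 9 cobalt): cobalt=9
After 2 (consume 9 cobalt): (empty)
After 3 (gather 9 nickel): nickel=9
After 4 (craft bolt): bolt=3 nickel=6
After 5 (craft bolt): bolt=6 nickel=3
After 6 (craft bolt): bolt=9
After 7 (gather 10 nickel): bolt=9 nickel=10
After 8 (gather 2 lead): bolt=9 lead=2 nickel=10
After 9 (consume 1 nickel): bolt=9 lead=2 nickel=9
After 10 (gather 7 gold): bolt=9 gold=7 lead=2 nickel=9

Answer: bolt=9 gold=7 lead=2 nickel=9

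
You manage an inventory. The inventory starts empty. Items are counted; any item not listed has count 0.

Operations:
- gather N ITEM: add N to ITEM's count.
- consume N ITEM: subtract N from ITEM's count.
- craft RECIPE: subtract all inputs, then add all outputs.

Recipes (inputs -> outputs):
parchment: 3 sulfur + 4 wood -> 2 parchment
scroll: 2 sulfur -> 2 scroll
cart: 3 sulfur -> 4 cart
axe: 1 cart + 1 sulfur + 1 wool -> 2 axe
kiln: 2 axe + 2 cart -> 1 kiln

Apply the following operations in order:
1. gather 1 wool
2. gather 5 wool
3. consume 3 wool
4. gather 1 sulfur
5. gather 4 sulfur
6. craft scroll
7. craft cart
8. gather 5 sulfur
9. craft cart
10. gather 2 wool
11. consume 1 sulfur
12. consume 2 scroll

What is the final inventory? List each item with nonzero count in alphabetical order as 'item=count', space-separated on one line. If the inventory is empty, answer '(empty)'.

Answer: cart=8 sulfur=1 wool=5

Derivation:
After 1 (gather 1 wool): wool=1
After 2 (gather 5 wool): wool=6
After 3 (consume 3 wool): wool=3
After 4 (gather 1 sulfur): sulfur=1 wool=3
After 5 (gather 4 sulfur): sulfur=5 wool=3
After 6 (craft scroll): scroll=2 sulfur=3 wool=3
After 7 (craft cart): cart=4 scroll=2 wool=3
After 8 (gather 5 sulfur): cart=4 scroll=2 sulfur=5 wool=3
After 9 (craft cart): cart=8 scroll=2 sulfur=2 wool=3
After 10 (gather 2 wool): cart=8 scroll=2 sulfur=2 wool=5
After 11 (consume 1 sulfur): cart=8 scroll=2 sulfur=1 wool=5
After 12 (consume 2 scroll): cart=8 sulfur=1 wool=5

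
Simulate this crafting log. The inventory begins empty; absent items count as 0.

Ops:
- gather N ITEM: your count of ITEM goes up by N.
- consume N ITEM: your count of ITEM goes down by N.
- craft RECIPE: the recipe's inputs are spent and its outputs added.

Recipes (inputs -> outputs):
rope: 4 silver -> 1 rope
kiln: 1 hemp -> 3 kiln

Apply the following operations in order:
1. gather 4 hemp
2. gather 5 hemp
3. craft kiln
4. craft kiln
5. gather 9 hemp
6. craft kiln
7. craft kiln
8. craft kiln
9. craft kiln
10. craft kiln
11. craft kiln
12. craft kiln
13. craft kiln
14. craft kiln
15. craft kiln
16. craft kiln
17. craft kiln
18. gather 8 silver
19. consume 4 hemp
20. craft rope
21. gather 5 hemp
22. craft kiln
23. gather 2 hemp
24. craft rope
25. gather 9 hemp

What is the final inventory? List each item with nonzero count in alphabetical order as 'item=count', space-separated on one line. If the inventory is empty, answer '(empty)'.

After 1 (gather 4 hemp): hemp=4
After 2 (gather 5 hemp): hemp=9
After 3 (craft kiln): hemp=8 kiln=3
After 4 (craft kiln): hemp=7 kiln=6
After 5 (gather 9 hemp): hemp=16 kiln=6
After 6 (craft kiln): hemp=15 kiln=9
After 7 (craft kiln): hemp=14 kiln=12
After 8 (craft kiln): hemp=13 kiln=15
After 9 (craft kiln): hemp=12 kiln=18
After 10 (craft kiln): hemp=11 kiln=21
After 11 (craft kiln): hemp=10 kiln=24
After 12 (craft kiln): hemp=9 kiln=27
After 13 (craft kiln): hemp=8 kiln=30
After 14 (craft kiln): hemp=7 kiln=33
After 15 (craft kiln): hemp=6 kiln=36
After 16 (craft kiln): hemp=5 kiln=39
After 17 (craft kiln): hemp=4 kiln=42
After 18 (gather 8 silver): hemp=4 kiln=42 silver=8
After 19 (consume 4 hemp): kiln=42 silver=8
After 20 (craft rope): kiln=42 rope=1 silver=4
After 21 (gather 5 hemp): hemp=5 kiln=42 rope=1 silver=4
After 22 (craft kiln): hemp=4 kiln=45 rope=1 silver=4
After 23 (gather 2 hemp): hemp=6 kiln=45 rope=1 silver=4
After 24 (craft rope): hemp=6 kiln=45 rope=2
After 25 (gather 9 hemp): hemp=15 kiln=45 rope=2

Answer: hemp=15 kiln=45 rope=2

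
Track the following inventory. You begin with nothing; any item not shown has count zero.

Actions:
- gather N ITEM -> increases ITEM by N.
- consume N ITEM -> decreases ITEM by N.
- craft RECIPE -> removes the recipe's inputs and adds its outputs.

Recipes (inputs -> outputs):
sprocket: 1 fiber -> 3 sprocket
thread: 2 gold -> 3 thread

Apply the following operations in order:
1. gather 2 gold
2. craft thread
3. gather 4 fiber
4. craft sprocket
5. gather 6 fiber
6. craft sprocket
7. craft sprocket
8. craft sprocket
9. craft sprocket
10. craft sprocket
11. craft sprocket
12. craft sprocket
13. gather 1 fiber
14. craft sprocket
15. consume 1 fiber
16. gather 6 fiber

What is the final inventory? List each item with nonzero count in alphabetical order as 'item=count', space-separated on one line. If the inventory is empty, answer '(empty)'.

Answer: fiber=7 sprocket=27 thread=3

Derivation:
After 1 (gather 2 gold): gold=2
After 2 (craft thread): thread=3
After 3 (gather 4 fiber): fiber=4 thread=3
After 4 (craft sprocket): fiber=3 sprocket=3 thread=3
After 5 (gather 6 fiber): fiber=9 sprocket=3 thread=3
After 6 (craft sprocket): fiber=8 sprocket=6 thread=3
After 7 (craft sprocket): fiber=7 sprocket=9 thread=3
After 8 (craft sprocket): fiber=6 sprocket=12 thread=3
After 9 (craft sprocket): fiber=5 sprocket=15 thread=3
After 10 (craft sprocket): fiber=4 sprocket=18 thread=3
After 11 (craft sprocket): fiber=3 sprocket=21 thread=3
After 12 (craft sprocket): fiber=2 sprocket=24 thread=3
After 13 (gather 1 fiber): fiber=3 sprocket=24 thread=3
After 14 (craft sprocket): fiber=2 sprocket=27 thread=3
After 15 (consume 1 fiber): fiber=1 sprocket=27 thread=3
After 16 (gather 6 fiber): fiber=7 sprocket=27 thread=3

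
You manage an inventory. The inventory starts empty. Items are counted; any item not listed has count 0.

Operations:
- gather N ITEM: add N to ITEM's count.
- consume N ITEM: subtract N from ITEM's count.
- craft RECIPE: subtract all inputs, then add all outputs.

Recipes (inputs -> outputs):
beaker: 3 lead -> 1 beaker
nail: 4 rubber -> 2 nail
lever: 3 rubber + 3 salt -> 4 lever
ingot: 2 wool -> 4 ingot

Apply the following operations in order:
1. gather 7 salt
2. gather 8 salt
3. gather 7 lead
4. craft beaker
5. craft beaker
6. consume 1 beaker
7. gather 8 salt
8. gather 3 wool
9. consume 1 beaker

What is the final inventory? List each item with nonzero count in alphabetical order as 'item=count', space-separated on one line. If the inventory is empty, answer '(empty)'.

After 1 (gather 7 salt): salt=7
After 2 (gather 8 salt): salt=15
After 3 (gather 7 lead): lead=7 salt=15
After 4 (craft beaker): beaker=1 lead=4 salt=15
After 5 (craft beaker): beaker=2 lead=1 salt=15
After 6 (consume 1 beaker): beaker=1 lead=1 salt=15
After 7 (gather 8 salt): beaker=1 lead=1 salt=23
After 8 (gather 3 wool): beaker=1 lead=1 salt=23 wool=3
After 9 (consume 1 beaker): lead=1 salt=23 wool=3

Answer: lead=1 salt=23 wool=3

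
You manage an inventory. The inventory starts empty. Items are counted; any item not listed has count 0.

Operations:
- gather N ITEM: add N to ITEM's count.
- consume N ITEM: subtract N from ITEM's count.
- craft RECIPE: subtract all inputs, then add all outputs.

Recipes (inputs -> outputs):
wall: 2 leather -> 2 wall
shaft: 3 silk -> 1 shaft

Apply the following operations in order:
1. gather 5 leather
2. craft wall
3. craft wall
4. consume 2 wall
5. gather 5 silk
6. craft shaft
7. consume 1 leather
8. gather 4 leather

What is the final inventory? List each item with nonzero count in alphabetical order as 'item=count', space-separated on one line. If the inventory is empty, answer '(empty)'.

Answer: leather=4 shaft=1 silk=2 wall=2

Derivation:
After 1 (gather 5 leather): leather=5
After 2 (craft wall): leather=3 wall=2
After 3 (craft wall): leather=1 wall=4
After 4 (consume 2 wall): leather=1 wall=2
After 5 (gather 5 silk): leather=1 silk=5 wall=2
After 6 (craft shaft): leather=1 shaft=1 silk=2 wall=2
After 7 (consume 1 leather): shaft=1 silk=2 wall=2
After 8 (gather 4 leather): leather=4 shaft=1 silk=2 wall=2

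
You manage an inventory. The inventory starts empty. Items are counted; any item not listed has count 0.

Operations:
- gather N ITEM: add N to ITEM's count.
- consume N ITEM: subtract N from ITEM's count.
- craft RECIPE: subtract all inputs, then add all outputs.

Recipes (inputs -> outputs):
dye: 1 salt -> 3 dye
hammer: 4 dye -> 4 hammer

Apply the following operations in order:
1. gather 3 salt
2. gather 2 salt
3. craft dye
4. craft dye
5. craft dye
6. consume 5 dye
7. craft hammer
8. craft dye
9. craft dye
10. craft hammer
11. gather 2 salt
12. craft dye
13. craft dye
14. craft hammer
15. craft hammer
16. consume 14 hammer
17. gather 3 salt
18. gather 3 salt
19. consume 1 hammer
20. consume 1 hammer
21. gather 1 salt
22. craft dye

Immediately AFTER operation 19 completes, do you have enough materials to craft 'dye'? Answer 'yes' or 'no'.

Answer: yes

Derivation:
After 1 (gather 3 salt): salt=3
After 2 (gather 2 salt): salt=5
After 3 (craft dye): dye=3 salt=4
After 4 (craft dye): dye=6 salt=3
After 5 (craft dye): dye=9 salt=2
After 6 (consume 5 dye): dye=4 salt=2
After 7 (craft hammer): hammer=4 salt=2
After 8 (craft dye): dye=3 hammer=4 salt=1
After 9 (craft dye): dye=6 hammer=4
After 10 (craft hammer): dye=2 hammer=8
After 11 (gather 2 salt): dye=2 hammer=8 salt=2
After 12 (craft dye): dye=5 hammer=8 salt=1
After 13 (craft dye): dye=8 hammer=8
After 14 (craft hammer): dye=4 hammer=12
After 15 (craft hammer): hammer=16
After 16 (consume 14 hammer): hammer=2
After 17 (gather 3 salt): hammer=2 salt=3
After 18 (gather 3 salt): hammer=2 salt=6
After 19 (consume 1 hammer): hammer=1 salt=6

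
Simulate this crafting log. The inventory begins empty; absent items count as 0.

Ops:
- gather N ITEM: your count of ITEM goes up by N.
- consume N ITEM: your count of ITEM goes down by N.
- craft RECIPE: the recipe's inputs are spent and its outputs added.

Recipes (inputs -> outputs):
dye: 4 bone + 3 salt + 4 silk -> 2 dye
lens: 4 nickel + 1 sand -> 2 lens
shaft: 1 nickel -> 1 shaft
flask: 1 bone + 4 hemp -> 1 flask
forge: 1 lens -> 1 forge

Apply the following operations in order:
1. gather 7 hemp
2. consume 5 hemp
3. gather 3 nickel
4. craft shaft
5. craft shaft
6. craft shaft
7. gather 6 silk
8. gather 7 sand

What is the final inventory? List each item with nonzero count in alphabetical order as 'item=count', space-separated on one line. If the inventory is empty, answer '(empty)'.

After 1 (gather 7 hemp): hemp=7
After 2 (consume 5 hemp): hemp=2
After 3 (gather 3 nickel): hemp=2 nickel=3
After 4 (craft shaft): hemp=2 nickel=2 shaft=1
After 5 (craft shaft): hemp=2 nickel=1 shaft=2
After 6 (craft shaft): hemp=2 shaft=3
After 7 (gather 6 silk): hemp=2 shaft=3 silk=6
After 8 (gather 7 sand): hemp=2 sand=7 shaft=3 silk=6

Answer: hemp=2 sand=7 shaft=3 silk=6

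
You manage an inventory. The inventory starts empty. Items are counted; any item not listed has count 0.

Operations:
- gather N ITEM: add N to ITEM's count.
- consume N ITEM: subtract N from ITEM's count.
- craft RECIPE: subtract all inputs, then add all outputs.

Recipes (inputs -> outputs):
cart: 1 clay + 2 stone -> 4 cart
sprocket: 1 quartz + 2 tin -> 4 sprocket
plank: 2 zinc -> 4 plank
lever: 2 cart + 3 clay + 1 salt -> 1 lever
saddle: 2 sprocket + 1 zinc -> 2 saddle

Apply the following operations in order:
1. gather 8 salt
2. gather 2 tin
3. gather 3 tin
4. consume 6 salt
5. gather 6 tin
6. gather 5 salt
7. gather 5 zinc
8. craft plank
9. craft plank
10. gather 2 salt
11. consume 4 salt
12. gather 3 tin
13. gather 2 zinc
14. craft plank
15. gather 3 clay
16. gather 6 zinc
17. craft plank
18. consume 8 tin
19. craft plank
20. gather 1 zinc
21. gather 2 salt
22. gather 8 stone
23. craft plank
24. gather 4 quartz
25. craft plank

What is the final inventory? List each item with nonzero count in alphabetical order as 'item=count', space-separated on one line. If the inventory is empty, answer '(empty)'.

After 1 (gather 8 salt): salt=8
After 2 (gather 2 tin): salt=8 tin=2
After 3 (gather 3 tin): salt=8 tin=5
After 4 (consume 6 salt): salt=2 tin=5
After 5 (gather 6 tin): salt=2 tin=11
After 6 (gather 5 salt): salt=7 tin=11
After 7 (gather 5 zinc): salt=7 tin=11 zinc=5
After 8 (craft plank): plank=4 salt=7 tin=11 zinc=3
After 9 (craft plank): plank=8 salt=7 tin=11 zinc=1
After 10 (gather 2 salt): plank=8 salt=9 tin=11 zinc=1
After 11 (consume 4 salt): plank=8 salt=5 tin=11 zinc=1
After 12 (gather 3 tin): plank=8 salt=5 tin=14 zinc=1
After 13 (gather 2 zinc): plank=8 salt=5 tin=14 zinc=3
After 14 (craft plank): plank=12 salt=5 tin=14 zinc=1
After 15 (gather 3 clay): clay=3 plank=12 salt=5 tin=14 zinc=1
After 16 (gather 6 zinc): clay=3 plank=12 salt=5 tin=14 zinc=7
After 17 (craft plank): clay=3 plank=16 salt=5 tin=14 zinc=5
After 18 (consume 8 tin): clay=3 plank=16 salt=5 tin=6 zinc=5
After 19 (craft plank): clay=3 plank=20 salt=5 tin=6 zinc=3
After 20 (gather 1 zinc): clay=3 plank=20 salt=5 tin=6 zinc=4
After 21 (gather 2 salt): clay=3 plank=20 salt=7 tin=6 zinc=4
After 22 (gather 8 stone): clay=3 plank=20 salt=7 stone=8 tin=6 zinc=4
After 23 (craft plank): clay=3 plank=24 salt=7 stone=8 tin=6 zinc=2
After 24 (gather 4 quartz): clay=3 plank=24 quartz=4 salt=7 stone=8 tin=6 zinc=2
After 25 (craft plank): clay=3 plank=28 quartz=4 salt=7 stone=8 tin=6

Answer: clay=3 plank=28 quartz=4 salt=7 stone=8 tin=6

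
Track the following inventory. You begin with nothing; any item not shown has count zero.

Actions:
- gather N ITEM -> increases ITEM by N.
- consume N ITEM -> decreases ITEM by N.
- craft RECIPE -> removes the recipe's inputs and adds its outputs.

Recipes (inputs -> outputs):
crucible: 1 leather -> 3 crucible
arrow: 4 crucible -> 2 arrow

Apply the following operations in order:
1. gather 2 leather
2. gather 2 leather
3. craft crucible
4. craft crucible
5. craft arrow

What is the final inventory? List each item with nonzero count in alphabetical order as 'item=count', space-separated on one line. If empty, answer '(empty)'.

After 1 (gather 2 leather): leather=2
After 2 (gather 2 leather): leather=4
After 3 (craft crucible): crucible=3 leather=3
After 4 (craft crucible): crucible=6 leather=2
After 5 (craft arrow): arrow=2 crucible=2 leather=2

Answer: arrow=2 crucible=2 leather=2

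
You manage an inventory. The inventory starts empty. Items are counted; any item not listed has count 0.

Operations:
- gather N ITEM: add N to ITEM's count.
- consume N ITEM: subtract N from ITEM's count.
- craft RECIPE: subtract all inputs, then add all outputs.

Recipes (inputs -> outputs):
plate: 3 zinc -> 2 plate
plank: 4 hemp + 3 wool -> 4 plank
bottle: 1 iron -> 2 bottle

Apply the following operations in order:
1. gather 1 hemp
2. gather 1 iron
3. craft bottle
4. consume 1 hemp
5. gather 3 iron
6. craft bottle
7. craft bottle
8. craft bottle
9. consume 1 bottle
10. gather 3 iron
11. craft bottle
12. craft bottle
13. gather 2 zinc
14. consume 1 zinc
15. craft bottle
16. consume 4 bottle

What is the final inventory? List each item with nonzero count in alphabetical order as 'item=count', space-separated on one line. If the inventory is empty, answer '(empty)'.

Answer: bottle=9 zinc=1

Derivation:
After 1 (gather 1 hemp): hemp=1
After 2 (gather 1 iron): hemp=1 iron=1
After 3 (craft bottle): bottle=2 hemp=1
After 4 (consume 1 hemp): bottle=2
After 5 (gather 3 iron): bottle=2 iron=3
After 6 (craft bottle): bottle=4 iron=2
After 7 (craft bottle): bottle=6 iron=1
After 8 (craft bottle): bottle=8
After 9 (consume 1 bottle): bottle=7
After 10 (gather 3 iron): bottle=7 iron=3
After 11 (craft bottle): bottle=9 iron=2
After 12 (craft bottle): bottle=11 iron=1
After 13 (gather 2 zinc): bottle=11 iron=1 zinc=2
After 14 (consume 1 zinc): bottle=11 iron=1 zinc=1
After 15 (craft bottle): bottle=13 zinc=1
After 16 (consume 4 bottle): bottle=9 zinc=1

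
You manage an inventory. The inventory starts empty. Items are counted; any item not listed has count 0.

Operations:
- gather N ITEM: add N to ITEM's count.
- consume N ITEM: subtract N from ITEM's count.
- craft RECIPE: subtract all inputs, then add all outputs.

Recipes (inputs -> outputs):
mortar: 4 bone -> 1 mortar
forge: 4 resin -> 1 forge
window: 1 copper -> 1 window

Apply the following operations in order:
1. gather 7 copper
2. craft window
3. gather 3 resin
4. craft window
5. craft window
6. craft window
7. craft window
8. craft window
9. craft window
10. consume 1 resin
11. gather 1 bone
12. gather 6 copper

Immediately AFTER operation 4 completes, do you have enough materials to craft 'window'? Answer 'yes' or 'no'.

Answer: yes

Derivation:
After 1 (gather 7 copper): copper=7
After 2 (craft window): copper=6 window=1
After 3 (gather 3 resin): copper=6 resin=3 window=1
After 4 (craft window): copper=5 resin=3 window=2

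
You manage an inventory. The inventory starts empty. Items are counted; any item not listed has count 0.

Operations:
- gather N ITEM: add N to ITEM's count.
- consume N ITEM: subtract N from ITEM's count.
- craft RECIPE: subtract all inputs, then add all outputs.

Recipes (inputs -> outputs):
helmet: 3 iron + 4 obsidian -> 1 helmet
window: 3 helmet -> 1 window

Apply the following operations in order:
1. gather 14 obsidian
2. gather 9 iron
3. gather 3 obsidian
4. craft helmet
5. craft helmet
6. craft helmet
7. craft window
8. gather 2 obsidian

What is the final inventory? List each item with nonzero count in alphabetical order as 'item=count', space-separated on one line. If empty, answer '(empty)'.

After 1 (gather 14 obsidian): obsidian=14
After 2 (gather 9 iron): iron=9 obsidian=14
After 3 (gather 3 obsidian): iron=9 obsidian=17
After 4 (craft helmet): helmet=1 iron=6 obsidian=13
After 5 (craft helmet): helmet=2 iron=3 obsidian=9
After 6 (craft helmet): helmet=3 obsidian=5
After 7 (craft window): obsidian=5 window=1
After 8 (gather 2 obsidian): obsidian=7 window=1

Answer: obsidian=7 window=1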